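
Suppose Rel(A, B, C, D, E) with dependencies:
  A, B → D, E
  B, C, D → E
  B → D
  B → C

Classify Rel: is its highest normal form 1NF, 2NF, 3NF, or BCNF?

Candidate key: {A, B}. Prime attributes: {A, B}.
B, C, D → E breaks BCNF: {B, C, D}⁺ = {B, C, D, E}, so {B, C, D} is not a superkey.
B, C, D → E has non-prime {E} on the right and a non-superkey on the left, so 3NF fails.
{B} is a proper subset of the key {A, B}, and {B}⁺ contains the non-prime attributes {C, D, E} — a partial dependency, so 2NF is violated.

1NF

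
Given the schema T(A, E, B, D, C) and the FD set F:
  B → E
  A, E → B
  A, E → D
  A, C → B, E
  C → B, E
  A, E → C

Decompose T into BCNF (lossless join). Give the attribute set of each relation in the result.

Candidate keys of the original relation: {A, B}, {A, C}, {A, E}.
In {A, B, C, D, E}, {B} is not a superkey ({B}⁺ restricted to this set is {B, E}), so split on B → E into {B, E} and {A, B, C, D}.
{B, E}: every determinant is a superkey — BCNF.
In {A, B, C, D}, {C} is not a superkey ({C}⁺ restricted to this set is {B, C}), so split on C → B into {B, C} and {A, C, D}.
{B, C}: every determinant is a superkey — BCNF.
{A, C, D}: every determinant is a superkey — BCNF.

{A, C, D}; {B, C}; {B, E}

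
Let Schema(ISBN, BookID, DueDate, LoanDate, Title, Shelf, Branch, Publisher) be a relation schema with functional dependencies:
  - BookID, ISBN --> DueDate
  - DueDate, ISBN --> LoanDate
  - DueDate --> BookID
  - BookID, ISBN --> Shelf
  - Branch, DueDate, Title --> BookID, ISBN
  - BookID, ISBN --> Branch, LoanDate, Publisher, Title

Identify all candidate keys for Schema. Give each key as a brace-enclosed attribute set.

{BookID, ISBN}⁺ = {BookID, Branch, DueDate, ISBN, LoanDate, Publisher, Shelf, Title} — all of the relation — so {BookID, ISBN} is a candidate key.
{DueDate, ISBN}⁺ = {BookID, Branch, DueDate, ISBN, LoanDate, Publisher, Shelf, Title} — all of the relation — so {DueDate, ISBN} is a candidate key.
{Branch, DueDate, Title}⁺ = {BookID, Branch, DueDate, ISBN, LoanDate, Publisher, Shelf, Title} — all of the relation — so {Branch, DueDate, Title} is a candidate key.
No proper subset of any of these is a key, and no other minimal superkey exists.

{BookID, ISBN}, {Branch, DueDate, Title}, {DueDate, ISBN}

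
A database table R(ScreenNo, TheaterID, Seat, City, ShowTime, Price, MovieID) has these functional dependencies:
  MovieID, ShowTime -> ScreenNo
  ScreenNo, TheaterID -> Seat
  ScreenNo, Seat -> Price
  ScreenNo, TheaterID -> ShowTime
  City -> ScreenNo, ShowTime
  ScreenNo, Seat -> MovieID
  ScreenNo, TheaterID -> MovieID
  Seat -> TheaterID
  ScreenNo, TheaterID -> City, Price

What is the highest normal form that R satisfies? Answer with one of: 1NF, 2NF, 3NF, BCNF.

Candidate keys: {City, Seat}, {City, TheaterID}, {MovieID, Seat, ShowTime}, {MovieID, ShowTime, TheaterID}, {ScreenNo, Seat}, {ScreenNo, TheaterID}. Prime attributes: {City, MovieID, ScreenNo, Seat, ShowTime, TheaterID}.
MovieID, ShowTime -> ScreenNo breaks BCNF: {MovieID, ShowTime}⁺ = {MovieID, ScreenNo, ShowTime}, so {MovieID, ShowTime} is not a superkey.
But every attribute on its right side ({ScreenNo}) is prime, and the same holds for every other non-superkey FD, so 3NF still holds.

3NF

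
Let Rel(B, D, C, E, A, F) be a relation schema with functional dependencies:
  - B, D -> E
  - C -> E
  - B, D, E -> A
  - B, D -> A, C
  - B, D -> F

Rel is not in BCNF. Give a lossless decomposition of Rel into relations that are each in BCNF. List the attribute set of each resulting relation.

{A, B, C, D, F}; {C, E}

Candidate key of the original relation: {B, D}.
Within {A, B, C, D, E, F}: {C}⁺ ∩ {A, B, C, D, E, F} = {C, E}, not the whole set, so C -> E violates BCNF; decompose into {C, E} and {A, B, C, D, F}.
{C, E} has no BCNF violation.
{A, B, C, D, F} has no BCNF violation.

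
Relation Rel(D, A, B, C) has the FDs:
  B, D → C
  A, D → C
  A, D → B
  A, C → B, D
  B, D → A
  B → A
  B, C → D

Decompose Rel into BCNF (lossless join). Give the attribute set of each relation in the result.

Candidate keys of the original relation: {A, C}, {A, D}, {B, C}, {B, D}.
{A, B, C, D}: {B} determines {A, B} here but is not a superkey — split on B → A, giving {A, B} and {B, C, D}.
{A, B} has no BCNF violation.
{B, C, D} has no BCNF violation.

{A, B}; {B, C, D}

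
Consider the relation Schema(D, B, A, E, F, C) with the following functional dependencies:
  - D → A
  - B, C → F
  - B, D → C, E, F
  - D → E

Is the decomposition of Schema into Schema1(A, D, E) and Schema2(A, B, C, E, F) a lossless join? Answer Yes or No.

The shared attributes are {A, E} and {A, E}⁺ = {A, E}.
Schema1 ⊄ {A, E} and Schema2 ⊄ {A, E}, so the split is lossy.

No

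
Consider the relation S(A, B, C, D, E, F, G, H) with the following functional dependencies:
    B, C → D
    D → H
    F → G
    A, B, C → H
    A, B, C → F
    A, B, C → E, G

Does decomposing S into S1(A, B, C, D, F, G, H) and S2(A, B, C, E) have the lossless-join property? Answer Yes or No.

Common attributes: {A, B, C}; their closure is {A, B, C, D, E, F, G, H}.
S1 is contained in that closure, so S1 ∩ S2 → S1 holds and the join is lossless.

Yes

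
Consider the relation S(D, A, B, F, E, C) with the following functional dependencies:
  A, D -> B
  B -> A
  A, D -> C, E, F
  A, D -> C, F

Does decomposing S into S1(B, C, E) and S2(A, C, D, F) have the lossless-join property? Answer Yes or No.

Common attributes: {C}; their closure is {C}.
Neither S1 nor S2 is contained in that closure, so the decomposition is lossy.

No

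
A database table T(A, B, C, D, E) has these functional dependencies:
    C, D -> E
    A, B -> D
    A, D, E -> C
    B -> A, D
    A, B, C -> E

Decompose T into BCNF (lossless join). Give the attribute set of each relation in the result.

Candidate keys of the original relation: {B, C}, {B, E}.
In {A, B, C, D, E}, {C, D} is not a superkey ({C, D}⁺ restricted to this set is {C, D, E}), so split on C, D -> E into {C, D, E} and {A, B, C, D}.
{C, D, E}: every determinant is a superkey — BCNF.
In {A, B, C, D}, {A, B} is not a superkey ({A, B}⁺ restricted to this set is {A, B, D}), so split on A, B -> D into {A, B, D} and {A, B, C}.
{A, B, D}: every determinant is a superkey — BCNF.
In {A, B, C}, {B} is not a superkey ({B}⁺ restricted to this set is {A, B}), so split on B -> A into {A, B} and {B, C}.
{A, B}: every determinant is a superkey — BCNF.
{B, C}: every determinant is a superkey — BCNF.

{A, B, D}; {B, C}; {C, D, E}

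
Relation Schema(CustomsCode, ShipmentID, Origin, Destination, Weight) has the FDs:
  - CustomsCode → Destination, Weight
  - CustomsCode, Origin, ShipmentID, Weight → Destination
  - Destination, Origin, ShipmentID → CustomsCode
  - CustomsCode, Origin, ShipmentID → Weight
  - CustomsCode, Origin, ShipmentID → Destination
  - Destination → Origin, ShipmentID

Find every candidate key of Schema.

{CustomsCode}⁺ = {CustomsCode, Destination, Origin, ShipmentID, Weight}, which is every attribute, so {CustomsCode} is a candidate key.
{Destination}⁺ = {CustomsCode, Destination, Origin, ShipmentID, Weight}, which is every attribute, so {Destination} is a candidate key.
These are minimal and exhaustive — every other superkey contains one of them.

{CustomsCode}, {Destination}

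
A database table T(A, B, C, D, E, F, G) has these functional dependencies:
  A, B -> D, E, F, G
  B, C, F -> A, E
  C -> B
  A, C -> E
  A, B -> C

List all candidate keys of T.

{A, B}, {A, C}, {C, F}

Closure of {A, B} is {A, B, C, D, E, F, G}, the whole schema; {A, B} is a candidate key.
Closure of {A, C} is {A, B, C, D, E, F, G}, the whole schema; {A, C} is a candidate key.
Closure of {C, F} is {A, B, C, D, E, F, G}, the whole schema; {C, F} is a candidate key.
Any other superkey properly contains one of these, so there are no further candidate keys.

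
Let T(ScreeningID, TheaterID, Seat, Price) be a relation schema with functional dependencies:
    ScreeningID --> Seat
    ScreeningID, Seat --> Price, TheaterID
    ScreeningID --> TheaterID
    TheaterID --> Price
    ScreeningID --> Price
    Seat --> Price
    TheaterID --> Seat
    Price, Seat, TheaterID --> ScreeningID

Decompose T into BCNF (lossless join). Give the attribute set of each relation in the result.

{Price, Seat}; {ScreeningID, Seat, TheaterID}

Candidate keys of the original relation: {ScreeningID}, {TheaterID}.
In {Price, ScreeningID, Seat, TheaterID}, {Seat} is not a superkey ({Seat}⁺ restricted to this set is {Price, Seat}), so split on Seat --> Price into {Price, Seat} and {ScreeningID, Seat, TheaterID}.
{Price, Seat} is in BCNF.
{ScreeningID, Seat, TheaterID} is in BCNF.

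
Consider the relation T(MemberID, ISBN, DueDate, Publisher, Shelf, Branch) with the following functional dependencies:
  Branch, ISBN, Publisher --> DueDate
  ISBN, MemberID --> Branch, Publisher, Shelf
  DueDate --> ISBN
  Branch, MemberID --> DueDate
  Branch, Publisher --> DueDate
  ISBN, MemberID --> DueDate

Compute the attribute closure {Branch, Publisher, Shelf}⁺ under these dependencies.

Start with {Branch, Publisher, Shelf}.
Branch, Publisher --> DueDate applies; add {DueDate} → now {Branch, DueDate, Publisher, Shelf}.
DueDate --> ISBN applies; add {ISBN} → now {Branch, DueDate, ISBN, Publisher, Shelf}.
No further FD applies.

{Branch, DueDate, ISBN, Publisher, Shelf}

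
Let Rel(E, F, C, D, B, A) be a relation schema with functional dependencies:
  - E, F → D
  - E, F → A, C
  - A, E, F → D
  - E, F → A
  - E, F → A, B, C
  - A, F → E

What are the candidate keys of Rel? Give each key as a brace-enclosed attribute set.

No FD produces {F}, so it must be in every candidate key.
{A, F}⁺ = {A, B, C, D, E, F}, which is every attribute, so {A, F} is a candidate key.
{E, F}⁺ = {A, B, C, D, E, F}, which is every attribute, so {E, F} is a candidate key.
No proper subset of any of these is a key, and no other minimal superkey exists.

{A, F}, {E, F}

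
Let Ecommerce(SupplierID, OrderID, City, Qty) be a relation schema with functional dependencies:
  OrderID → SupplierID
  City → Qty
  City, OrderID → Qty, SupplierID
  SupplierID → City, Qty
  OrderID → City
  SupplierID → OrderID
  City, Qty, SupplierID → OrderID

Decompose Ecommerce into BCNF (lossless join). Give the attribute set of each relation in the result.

Candidate keys of the original relation: {OrderID}, {SupplierID}.
{City, OrderID, Qty, SupplierID}: {City} determines {City, Qty} here but is not a superkey — split on City → Qty, giving {City, Qty} and {City, OrderID, SupplierID}.
{City, Qty} is in BCNF.
{City, OrderID, SupplierID} is in BCNF.

{City, OrderID, SupplierID}; {City, Qty}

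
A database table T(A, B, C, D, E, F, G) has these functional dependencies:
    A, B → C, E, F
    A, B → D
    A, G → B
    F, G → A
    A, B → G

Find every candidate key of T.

{A, B}, {A, G}, {F, G}

{A, B}⁺ = {A, B, C, D, E, F, G}, which is every attribute, so {A, B} is a candidate key.
{A, G}⁺ = {A, B, C, D, E, F, G}, which is every attribute, so {A, G} is a candidate key.
{F, G}⁺ = {A, B, C, D, E, F, G}, which is every attribute, so {F, G} is a candidate key.
Any other superkey properly contains one of these, so there are no further candidate keys.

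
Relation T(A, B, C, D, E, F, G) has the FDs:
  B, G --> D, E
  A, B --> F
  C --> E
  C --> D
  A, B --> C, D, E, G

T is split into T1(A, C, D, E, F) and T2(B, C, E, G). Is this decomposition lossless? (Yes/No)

No

T1 ∩ T2 = {C, E}; its closure under F is {C, D, E}.
The closure covers neither T1 nor T2 entirely; the join is not lossless.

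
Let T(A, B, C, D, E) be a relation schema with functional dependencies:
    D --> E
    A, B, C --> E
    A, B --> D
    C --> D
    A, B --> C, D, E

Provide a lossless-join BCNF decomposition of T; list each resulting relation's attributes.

Candidate key of the original relation: {A, B}.
In {A, B, C, D, E}, {D} is not a superkey ({D}⁺ restricted to this set is {D, E}), so split on D --> E into {D, E} and {A, B, C, D}.
{D, E}: every determinant is a superkey — BCNF.
In {A, B, C, D}, {C} is not a superkey ({C}⁺ restricted to this set is {C, D}), so split on C --> D into {C, D} and {A, B, C}.
{C, D}: every determinant is a superkey — BCNF.
{A, B, C}: every determinant is a superkey — BCNF.

{A, B, C}; {C, D}; {D, E}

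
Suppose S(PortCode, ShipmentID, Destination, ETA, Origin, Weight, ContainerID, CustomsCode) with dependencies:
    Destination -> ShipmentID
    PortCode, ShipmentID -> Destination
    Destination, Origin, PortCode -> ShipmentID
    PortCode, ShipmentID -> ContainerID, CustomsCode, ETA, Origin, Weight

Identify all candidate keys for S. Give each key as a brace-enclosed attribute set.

{Destination, PortCode}, {PortCode, ShipmentID}

No FD produces {PortCode}, so it must be in every candidate key.
Closure of {Destination, PortCode} is {ContainerID, CustomsCode, Destination, ETA, Origin, PortCode, ShipmentID, Weight}, the whole schema; {Destination, PortCode} is a candidate key.
Closure of {PortCode, ShipmentID} is {ContainerID, CustomsCode, Destination, ETA, Origin, PortCode, ShipmentID, Weight}, the whole schema; {PortCode, ShipmentID} is a candidate key.
No proper subset of any of these is a key, and no other minimal superkey exists.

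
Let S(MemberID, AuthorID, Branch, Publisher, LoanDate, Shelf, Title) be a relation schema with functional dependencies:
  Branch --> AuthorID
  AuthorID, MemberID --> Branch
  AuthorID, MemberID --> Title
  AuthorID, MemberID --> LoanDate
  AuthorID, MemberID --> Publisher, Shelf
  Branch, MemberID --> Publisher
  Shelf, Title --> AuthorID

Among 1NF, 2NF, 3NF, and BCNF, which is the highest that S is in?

3NF

Candidate keys: {AuthorID, MemberID}, {Branch, MemberID}, {MemberID, Shelf, Title}. Prime attributes: {AuthorID, Branch, MemberID, Shelf, Title}.
Branch --> AuthorID: {Branch}⁺ = {AuthorID, Branch}, which is not all of the attributes, so the left side is not a superkey — BCNF is violated.
But every attribute on its right side ({AuthorID}) is prime, and the same holds for every other non-superkey FD, so 3NF still holds.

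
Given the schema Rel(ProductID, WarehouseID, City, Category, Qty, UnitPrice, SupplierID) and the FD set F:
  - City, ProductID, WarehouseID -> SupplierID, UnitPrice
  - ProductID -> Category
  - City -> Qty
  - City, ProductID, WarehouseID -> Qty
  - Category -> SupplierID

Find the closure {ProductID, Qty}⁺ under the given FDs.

Start with {ProductID, Qty}.
ProductID -> Category applies; add {Category} → now {Category, ProductID, Qty}.
Category -> SupplierID applies; add {SupplierID} → now {Category, ProductID, Qty, SupplierID}.
No further FD applies.

{Category, ProductID, Qty, SupplierID}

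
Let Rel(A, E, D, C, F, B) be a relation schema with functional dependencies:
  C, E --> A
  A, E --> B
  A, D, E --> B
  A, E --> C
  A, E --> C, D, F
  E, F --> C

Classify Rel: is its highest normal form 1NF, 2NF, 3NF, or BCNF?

BCNF

Candidate keys: {A, E}, {C, E}, {E, F}. Prime attributes: {A, C, E, F}.
Each dependency's left side is a superkey — BCNF holds.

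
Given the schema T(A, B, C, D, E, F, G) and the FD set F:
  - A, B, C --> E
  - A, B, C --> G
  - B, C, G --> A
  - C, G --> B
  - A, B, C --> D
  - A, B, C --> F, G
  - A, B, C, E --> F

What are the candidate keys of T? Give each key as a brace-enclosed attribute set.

{A, B, C}, {C, G}

No FD produces {C}, so it must be in every candidate key.
{C, G}⁺ = {A, B, C, D, E, F, G} — all of the relation — so {C, G} is a candidate key.
{A, B, C}⁺ = {A, B, C, D, E, F, G} — all of the relation — so {A, B, C} is a candidate key.
These are minimal and exhaustive — every other superkey contains one of them.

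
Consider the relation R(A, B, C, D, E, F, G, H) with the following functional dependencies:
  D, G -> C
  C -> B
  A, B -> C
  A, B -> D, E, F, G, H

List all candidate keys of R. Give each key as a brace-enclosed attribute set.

{A, B}, {A, C}, {A, D, G}

{A} never appears on the right of any FD, so every key must include it.
{A, B} is a candidate key since {A, B}⁺ = {A, B, C, D, E, F, G, H} covers every attribute.
{A, C} is a candidate key since {A, C}⁺ = {A, B, C, D, E, F, G, H} covers every attribute.
{A, D, G} is a candidate key since {A, D, G}⁺ = {A, B, C, D, E, F, G, H} covers every attribute.
Any other superkey properly contains one of these, so there are no further candidate keys.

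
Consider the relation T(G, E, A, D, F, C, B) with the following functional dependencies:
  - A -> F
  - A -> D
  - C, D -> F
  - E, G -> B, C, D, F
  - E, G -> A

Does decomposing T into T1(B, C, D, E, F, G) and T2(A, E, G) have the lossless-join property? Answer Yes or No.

Yes

Common attributes: {E, G}; their closure is {A, B, C, D, E, F, G}.
This includes all of T1, so the common attributes are a superkey of T1 — the join is lossless.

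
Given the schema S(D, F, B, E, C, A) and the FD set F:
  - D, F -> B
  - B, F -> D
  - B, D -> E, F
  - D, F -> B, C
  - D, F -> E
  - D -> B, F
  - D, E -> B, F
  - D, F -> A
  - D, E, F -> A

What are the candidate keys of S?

{B, F}, {D}

{D} is a candidate key since {D}⁺ = {A, B, C, D, E, F} covers every attribute.
{B, F} is a candidate key since {B, F}⁺ = {A, B, C, D, E, F} covers every attribute.
No proper subset of any of these is a key, and no other minimal superkey exists.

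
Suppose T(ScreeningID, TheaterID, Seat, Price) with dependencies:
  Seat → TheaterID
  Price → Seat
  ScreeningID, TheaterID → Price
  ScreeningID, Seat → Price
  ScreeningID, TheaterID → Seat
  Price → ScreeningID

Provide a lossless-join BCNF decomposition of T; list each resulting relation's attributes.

Candidate keys of the original relation: {Price}, {ScreeningID, Seat}, {ScreeningID, TheaterID}.
{Price, ScreeningID, Seat, TheaterID}: {Seat} determines {Seat, TheaterID} here but is not a superkey — split on Seat → TheaterID, giving {Seat, TheaterID} and {Price, ScreeningID, Seat}.
{Seat, TheaterID} has no BCNF violation.
{Price, ScreeningID, Seat} has no BCNF violation.

{Price, ScreeningID, Seat}; {Seat, TheaterID}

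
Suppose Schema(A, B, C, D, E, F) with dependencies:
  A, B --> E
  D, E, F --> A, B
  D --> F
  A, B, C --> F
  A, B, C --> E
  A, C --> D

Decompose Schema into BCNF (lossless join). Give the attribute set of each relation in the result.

Candidate keys of the original relation: {A, B, C}, {A, C, E}, {C, D, E}.
Within {A, B, C, D, E, F}: {A, B}⁺ ∩ {A, B, C, D, E, F} = {A, B, E}, not the whole set, so A, B --> E violates BCNF; decompose into {A, B, E} and {A, B, C, D, F}.
{A, B, E} is in BCNF.
Within {A, B, C, D, F}: {D}⁺ ∩ {A, B, C, D, F} = {D, F}, not the whole set, so D --> F violates BCNF; decompose into {D, F} and {A, B, C, D}.
{D, F} is in BCNF.
Within {A, B, C, D}: {A, C}⁺ ∩ {A, B, C, D} = {A, C, D}, not the whole set, so A, C --> D violates BCNF; decompose into {A, C, D} and {A, B, C}.
{A, C, D} is in BCNF.
{A, B, C} is in BCNF.

{A, B, C}; {A, B, E}; {A, C, D}; {D, F}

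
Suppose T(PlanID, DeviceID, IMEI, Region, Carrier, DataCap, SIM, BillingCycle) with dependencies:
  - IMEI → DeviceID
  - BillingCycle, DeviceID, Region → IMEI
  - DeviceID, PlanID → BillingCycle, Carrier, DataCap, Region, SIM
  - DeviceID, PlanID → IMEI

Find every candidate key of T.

{PlanID} never appears on the right of any FD, so every key must include it.
{DeviceID, PlanID} is a candidate key since {DeviceID, PlanID}⁺ = {BillingCycle, Carrier, DataCap, DeviceID, IMEI, PlanID, Region, SIM} covers every attribute.
{IMEI, PlanID} is a candidate key since {IMEI, PlanID}⁺ = {BillingCycle, Carrier, DataCap, DeviceID, IMEI, PlanID, Region, SIM} covers every attribute.
Any other superkey properly contains one of these, so there are no further candidate keys.

{DeviceID, PlanID}, {IMEI, PlanID}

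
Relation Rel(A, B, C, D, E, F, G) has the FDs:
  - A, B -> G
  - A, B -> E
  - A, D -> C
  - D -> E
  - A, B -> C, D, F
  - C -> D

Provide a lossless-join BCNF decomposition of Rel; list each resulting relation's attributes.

Candidate key of the original relation: {A, B}.
Within {A, B, C, D, E, F, G}: {A, D}⁺ ∩ {A, B, C, D, E, F, G} = {A, C, D, E}, not the whole set, so A, D -> C, E violates BCNF; decompose into {A, C, D, E} and {A, B, D, F, G}.
Within {A, C, D, E}: {D}⁺ ∩ {A, C, D, E} = {D, E}, not the whole set, so D -> E violates BCNF; decompose into {D, E} and {A, C, D}.
{D, E} has no BCNF violation.
Within {A, C, D}: {C}⁺ ∩ {A, C, D} = {C, D}, not the whole set, so C -> D violates BCNF; decompose into {C, D} and {A, C}.
{C, D} has no BCNF violation.
{A, C} has no BCNF violation.
{A, B, D, F, G} has no BCNF violation.

{A, B, D, F, G}; {A, C}; {C, D}; {D, E}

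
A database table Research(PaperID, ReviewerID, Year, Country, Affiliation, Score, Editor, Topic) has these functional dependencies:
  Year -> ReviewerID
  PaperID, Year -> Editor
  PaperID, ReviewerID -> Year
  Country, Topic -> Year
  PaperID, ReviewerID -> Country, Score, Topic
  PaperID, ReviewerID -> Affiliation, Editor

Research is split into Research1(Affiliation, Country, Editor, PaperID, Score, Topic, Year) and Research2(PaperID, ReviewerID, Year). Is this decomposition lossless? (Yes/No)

The shared attributes are {PaperID, Year} and {PaperID, Year}⁺ = {Affiliation, Country, Editor, PaperID, ReviewerID, Score, Topic, Year}.
This includes all of Research1, so the common attributes are a superkey of Research1 — the join is lossless.

Yes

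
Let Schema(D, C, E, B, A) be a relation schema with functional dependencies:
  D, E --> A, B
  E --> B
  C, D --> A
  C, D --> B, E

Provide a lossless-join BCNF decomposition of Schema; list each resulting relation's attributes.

Candidate key of the original relation: {C, D}.
{A, B, C, D, E}: {D, E} determines {A, B, D, E} here but is not a superkey — split on D, E --> A, B, giving {A, B, D, E} and {C, D, E}.
{A, B, D, E}: {E} determines {B, E} here but is not a superkey — split on E --> B, giving {B, E} and {A, D, E}.
{B, E} is in BCNF.
{A, D, E} is in BCNF.
{C, D, E} is in BCNF.

{A, D, E}; {B, E}; {C, D, E}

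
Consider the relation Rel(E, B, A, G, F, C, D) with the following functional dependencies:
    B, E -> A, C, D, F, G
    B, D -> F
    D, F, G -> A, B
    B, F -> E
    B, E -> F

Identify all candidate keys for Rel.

{B, D}, {B, E}, {B, F}, {D, F, G}

Closure of {B, D} is {A, B, C, D, E, F, G}, the whole schema; {B, D} is a candidate key.
Closure of {B, E} is {A, B, C, D, E, F, G}, the whole schema; {B, E} is a candidate key.
Closure of {B, F} is {A, B, C, D, E, F, G}, the whole schema; {B, F} is a candidate key.
Closure of {D, F, G} is {A, B, C, D, E, F, G}, the whole schema; {D, F, G} is a candidate key.
These are minimal and exhaustive — every other superkey contains one of them.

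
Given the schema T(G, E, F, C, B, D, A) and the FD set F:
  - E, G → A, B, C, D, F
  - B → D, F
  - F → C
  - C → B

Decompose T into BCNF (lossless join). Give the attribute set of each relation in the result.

Candidate key of the original relation: {E, G}.
In {A, B, C, D, E, F, G}, {B} is not a superkey ({B}⁺ restricted to this set is {B, C, D, F}), so split on B → C, D, F into {B, C, D, F} and {A, B, E, G}.
{B, C, D, F} has no BCNF violation.
{A, B, E, G} has no BCNF violation.

{A, B, E, G}; {B, C, D, F}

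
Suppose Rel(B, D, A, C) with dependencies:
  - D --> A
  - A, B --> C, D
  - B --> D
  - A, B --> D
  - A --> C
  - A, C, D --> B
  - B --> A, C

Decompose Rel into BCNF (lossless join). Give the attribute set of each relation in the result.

Candidate keys of the original relation: {B}, {D}.
In {A, B, C, D}, {A} is not a superkey ({A}⁺ restricted to this set is {A, C}), so split on A --> C into {A, C} and {A, B, D}.
{A, C} is in BCNF.
{A, B, D} is in BCNF.

{A, B, D}; {A, C}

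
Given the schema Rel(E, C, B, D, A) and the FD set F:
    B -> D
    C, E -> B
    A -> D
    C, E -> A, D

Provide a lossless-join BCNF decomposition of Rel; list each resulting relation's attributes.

{A, B, C, E}; {B, D}

Candidate key of the original relation: {C, E}.
In {A, B, C, D, E}, {B} is not a superkey ({B}⁺ restricted to this set is {B, D}), so split on B -> D into {B, D} and {A, B, C, E}.
{B, D} is in BCNF.
{A, B, C, E} is in BCNF.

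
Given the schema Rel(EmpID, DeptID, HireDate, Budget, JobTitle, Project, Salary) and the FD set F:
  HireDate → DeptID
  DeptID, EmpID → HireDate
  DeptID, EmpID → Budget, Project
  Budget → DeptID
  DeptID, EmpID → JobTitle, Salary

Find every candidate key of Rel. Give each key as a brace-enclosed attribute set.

{Budget, EmpID}, {DeptID, EmpID}, {EmpID, HireDate}

Attributes never on any right-hand side: {EmpID} — every candidate key must contain it.
{Budget, EmpID}⁺ = {Budget, DeptID, EmpID, HireDate, JobTitle, Project, Salary}, which is every attribute, so {Budget, EmpID} is a candidate key.
{DeptID, EmpID}⁺ = {Budget, DeptID, EmpID, HireDate, JobTitle, Project, Salary}, which is every attribute, so {DeptID, EmpID} is a candidate key.
{EmpID, HireDate}⁺ = {Budget, DeptID, EmpID, HireDate, JobTitle, Project, Salary}, which is every attribute, so {EmpID, HireDate} is a candidate key.
Any other superkey properly contains one of these, so there are no further candidate keys.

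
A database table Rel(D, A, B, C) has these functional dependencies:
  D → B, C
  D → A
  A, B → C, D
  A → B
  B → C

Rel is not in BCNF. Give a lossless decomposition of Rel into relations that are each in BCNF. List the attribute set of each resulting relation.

{A, B, D}; {B, C}

Candidate keys of the original relation: {A}, {D}.
In {A, B, C, D}, {B} is not a superkey ({B}⁺ restricted to this set is {B, C}), so split on B → C into {B, C} and {A, B, D}.
{B, C} has no BCNF violation.
{A, B, D} has no BCNF violation.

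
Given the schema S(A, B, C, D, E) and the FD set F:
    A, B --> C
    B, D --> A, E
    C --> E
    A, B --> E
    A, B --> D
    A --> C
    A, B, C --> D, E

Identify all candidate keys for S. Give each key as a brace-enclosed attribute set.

No FD produces {B}, so it must be in every candidate key.
{A, B}⁺ = {A, B, C, D, E}, which is every attribute, so {A, B} is a candidate key.
{B, D}⁺ = {A, B, C, D, E}, which is every attribute, so {B, D} is a candidate key.
No proper subset of any of these is a key, and no other minimal superkey exists.

{A, B}, {B, D}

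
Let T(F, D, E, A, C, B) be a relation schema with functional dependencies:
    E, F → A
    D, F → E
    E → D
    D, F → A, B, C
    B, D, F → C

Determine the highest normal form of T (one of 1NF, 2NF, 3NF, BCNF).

Candidate keys: {D, F}, {E, F}. Prime attributes: {D, E, F}.
E → D: {E}⁺ = {D, E}, which is not all of the attributes, so the left side is not a superkey — BCNF is violated.
Since {D} ⊆ prime attributes and every other non-superkey FD also has a prime right side, the schema is in 3NF.

3NF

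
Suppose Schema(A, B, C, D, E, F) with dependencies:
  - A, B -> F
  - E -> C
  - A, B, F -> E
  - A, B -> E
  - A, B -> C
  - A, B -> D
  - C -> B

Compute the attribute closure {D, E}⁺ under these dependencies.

{B, C, D, E}

Start with {D, E}.
E -> C applies; add {C} → now {C, D, E}.
C -> B applies; add {B} → now {B, C, D, E}.
No further FD applies.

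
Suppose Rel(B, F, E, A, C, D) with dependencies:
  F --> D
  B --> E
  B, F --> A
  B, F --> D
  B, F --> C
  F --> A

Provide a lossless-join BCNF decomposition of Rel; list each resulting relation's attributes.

Candidate key of the original relation: {B, F}.
Within {A, B, C, D, E, F}: {F}⁺ ∩ {A, B, C, D, E, F} = {A, D, F}, not the whole set, so F --> A, D violates BCNF; decompose into {A, D, F} and {B, C, E, F}.
{A, D, F} has no BCNF violation.
Within {B, C, E, F}: {B}⁺ ∩ {B, C, E, F} = {B, E}, not the whole set, so B --> E violates BCNF; decompose into {B, E} and {B, C, F}.
{B, E} has no BCNF violation.
{B, C, F} has no BCNF violation.

{A, D, F}; {B, C, F}; {B, E}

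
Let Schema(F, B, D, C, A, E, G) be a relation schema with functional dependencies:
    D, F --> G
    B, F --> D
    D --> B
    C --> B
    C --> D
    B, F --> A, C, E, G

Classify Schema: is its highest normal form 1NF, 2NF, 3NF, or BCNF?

Candidate keys: {B, F}, {C, F}, {D, F}. Prime attributes: {B, C, D, F}.
For D --> B we have {D}⁺ = {B, D}; {D} is not a superkey, so BCNF fails.
Its right-hand attributes {B} are all prime, as are those of every other non-superkey FD — the relation is in 3NF.

3NF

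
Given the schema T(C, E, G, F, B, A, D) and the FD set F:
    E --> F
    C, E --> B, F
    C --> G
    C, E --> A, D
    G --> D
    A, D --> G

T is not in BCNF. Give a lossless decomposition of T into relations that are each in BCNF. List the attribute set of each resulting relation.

{A, B, C, E}; {C, G}; {D, G}; {E, F}

Candidate key of the original relation: {C, E}.
Within {A, B, C, D, E, F, G}: {E}⁺ ∩ {A, B, C, D, E, F, G} = {E, F}, not the whole set, so E --> F violates BCNF; decompose into {E, F} and {A, B, C, D, E, G}.
{E, F}: every determinant is a superkey — BCNF.
Within {A, B, C, D, E, G}: {C}⁺ ∩ {A, B, C, D, E, G} = {C, D, G}, not the whole set, so C --> D, G violates BCNF; decompose into {C, D, G} and {A, B, C, E}.
Within {C, D, G}: {G}⁺ ∩ {C, D, G} = {D, G}, not the whole set, so G --> D violates BCNF; decompose into {D, G} and {C, G}.
{D, G}: every determinant is a superkey — BCNF.
{C, G}: every determinant is a superkey — BCNF.
{A, B, C, E}: every determinant is a superkey — BCNF.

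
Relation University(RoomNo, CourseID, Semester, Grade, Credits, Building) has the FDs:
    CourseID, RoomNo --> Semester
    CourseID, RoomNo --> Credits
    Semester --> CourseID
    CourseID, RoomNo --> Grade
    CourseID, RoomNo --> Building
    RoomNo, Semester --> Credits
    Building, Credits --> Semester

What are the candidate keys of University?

{Building, Credits, RoomNo}, {CourseID, RoomNo}, {RoomNo, Semester}

{RoomNo} never appears on the right of any FD, so every key must include it.
{CourseID, RoomNo}⁺ = {Building, CourseID, Credits, Grade, RoomNo, Semester}, which is every attribute, so {CourseID, RoomNo} is a candidate key.
{RoomNo, Semester}⁺ = {Building, CourseID, Credits, Grade, RoomNo, Semester}, which is every attribute, so {RoomNo, Semester} is a candidate key.
{Building, Credits, RoomNo}⁺ = {Building, CourseID, Credits, Grade, RoomNo, Semester}, which is every attribute, so {Building, Credits, RoomNo} is a candidate key.
Any other superkey properly contains one of these, so there are no further candidate keys.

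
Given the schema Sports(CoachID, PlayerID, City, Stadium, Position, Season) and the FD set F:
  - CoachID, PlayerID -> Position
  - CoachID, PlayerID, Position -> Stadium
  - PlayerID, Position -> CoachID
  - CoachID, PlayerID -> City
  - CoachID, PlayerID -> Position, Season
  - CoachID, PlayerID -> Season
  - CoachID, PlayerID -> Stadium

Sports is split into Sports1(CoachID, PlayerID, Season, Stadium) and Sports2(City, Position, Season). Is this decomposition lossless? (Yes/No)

The shared attributes are {Season} and {Season}⁺ = {Season}.
Sports1 ⊄ {Season} and Sports2 ⊄ {Season}, so the split is lossy.

No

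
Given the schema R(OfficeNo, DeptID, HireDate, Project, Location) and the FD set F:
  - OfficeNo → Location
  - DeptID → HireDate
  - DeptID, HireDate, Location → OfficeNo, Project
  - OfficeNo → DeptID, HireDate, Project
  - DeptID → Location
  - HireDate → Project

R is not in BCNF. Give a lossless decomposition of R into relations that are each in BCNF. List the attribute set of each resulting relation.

{DeptID, HireDate, Location, OfficeNo}; {HireDate, Project}

Candidate keys of the original relation: {DeptID}, {OfficeNo}.
Within {DeptID, HireDate, Location, OfficeNo, Project}: {HireDate}⁺ ∩ {DeptID, HireDate, Location, OfficeNo, Project} = {HireDate, Project}, not the whole set, so HireDate → Project violates BCNF; decompose into {HireDate, Project} and {DeptID, HireDate, Location, OfficeNo}.
{HireDate, Project}: every determinant is a superkey — BCNF.
{DeptID, HireDate, Location, OfficeNo}: every determinant is a superkey — BCNF.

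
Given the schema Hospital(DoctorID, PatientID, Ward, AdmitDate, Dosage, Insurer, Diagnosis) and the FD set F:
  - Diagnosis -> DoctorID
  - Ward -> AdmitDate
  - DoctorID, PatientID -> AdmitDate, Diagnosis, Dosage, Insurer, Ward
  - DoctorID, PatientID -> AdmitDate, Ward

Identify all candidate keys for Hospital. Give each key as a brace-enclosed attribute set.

{PatientID} never appears on the right of any FD, so every key must include it.
{Diagnosis, PatientID} is a candidate key since {Diagnosis, PatientID}⁺ = {AdmitDate, Diagnosis, DoctorID, Dosage, Insurer, PatientID, Ward} covers every attribute.
{DoctorID, PatientID} is a candidate key since {DoctorID, PatientID}⁺ = {AdmitDate, Diagnosis, DoctorID, Dosage, Insurer, PatientID, Ward} covers every attribute.
No proper subset of any of these is a key, and no other minimal superkey exists.

{Diagnosis, PatientID}, {DoctorID, PatientID}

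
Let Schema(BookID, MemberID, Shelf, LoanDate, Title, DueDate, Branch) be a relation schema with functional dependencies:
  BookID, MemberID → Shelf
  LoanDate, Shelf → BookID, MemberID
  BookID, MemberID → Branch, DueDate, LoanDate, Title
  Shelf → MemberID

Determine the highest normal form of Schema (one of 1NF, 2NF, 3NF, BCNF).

Candidate keys: {BookID, MemberID}, {BookID, Shelf}, {LoanDate, Shelf}. Prime attributes: {BookID, LoanDate, MemberID, Shelf}.
Shelf → MemberID: {Shelf}⁺ = {MemberID, Shelf}, which is not all of the attributes, so the left side is not a superkey — BCNF is violated.
Since {MemberID} ⊆ prime attributes and every other non-superkey FD also has a prime right side, the schema is in 3NF.

3NF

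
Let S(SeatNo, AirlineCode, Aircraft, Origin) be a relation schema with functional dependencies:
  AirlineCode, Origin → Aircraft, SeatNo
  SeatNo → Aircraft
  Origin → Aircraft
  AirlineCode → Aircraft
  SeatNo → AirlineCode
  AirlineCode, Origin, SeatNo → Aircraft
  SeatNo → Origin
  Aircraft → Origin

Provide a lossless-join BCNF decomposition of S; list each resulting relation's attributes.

{Aircraft, Origin}; {AirlineCode, Origin, SeatNo}

Candidate keys of the original relation: {AirlineCode}, {SeatNo}.
{Aircraft, AirlineCode, Origin, SeatNo}: {Origin} determines {Aircraft, Origin} here but is not a superkey — split on Origin → Aircraft, giving {Aircraft, Origin} and {AirlineCode, Origin, SeatNo}.
{Aircraft, Origin}: every determinant is a superkey — BCNF.
{AirlineCode, Origin, SeatNo}: every determinant is a superkey — BCNF.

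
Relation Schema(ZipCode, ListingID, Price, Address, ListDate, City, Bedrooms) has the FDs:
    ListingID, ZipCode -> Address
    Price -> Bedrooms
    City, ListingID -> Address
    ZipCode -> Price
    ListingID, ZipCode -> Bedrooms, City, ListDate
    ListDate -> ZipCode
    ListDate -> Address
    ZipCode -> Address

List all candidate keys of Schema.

{ListDate, ListingID}, {ListingID, ZipCode}

No FD produces {ListingID}, so it must be in every candidate key.
{ListDate, ListingID}⁺ = {Address, Bedrooms, City, ListDate, ListingID, Price, ZipCode}, which is every attribute, so {ListDate, ListingID} is a candidate key.
{ListingID, ZipCode}⁺ = {Address, Bedrooms, City, ListDate, ListingID, Price, ZipCode}, which is every attribute, so {ListingID, ZipCode} is a candidate key.
Any other superkey properly contains one of these, so there are no further candidate keys.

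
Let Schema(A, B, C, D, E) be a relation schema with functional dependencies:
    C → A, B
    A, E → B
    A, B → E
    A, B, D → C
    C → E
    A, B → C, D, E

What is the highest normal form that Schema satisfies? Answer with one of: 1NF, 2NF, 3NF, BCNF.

BCNF

Candidate keys: {A, B}, {A, E}, {C}. Prime attributes: {A, B, C, E}.
Every FD has a superkey on the left, so the relation is in BCNF.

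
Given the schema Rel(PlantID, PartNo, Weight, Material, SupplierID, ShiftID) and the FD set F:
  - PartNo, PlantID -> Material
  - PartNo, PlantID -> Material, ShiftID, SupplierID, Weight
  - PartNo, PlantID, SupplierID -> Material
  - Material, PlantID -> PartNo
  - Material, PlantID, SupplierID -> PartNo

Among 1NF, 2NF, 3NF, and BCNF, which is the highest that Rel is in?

BCNF

Candidate keys: {Material, PlantID}, {PartNo, PlantID}. Prime attributes: {Material, PartNo, PlantID}.
Each dependency's left side is a superkey — BCNF holds.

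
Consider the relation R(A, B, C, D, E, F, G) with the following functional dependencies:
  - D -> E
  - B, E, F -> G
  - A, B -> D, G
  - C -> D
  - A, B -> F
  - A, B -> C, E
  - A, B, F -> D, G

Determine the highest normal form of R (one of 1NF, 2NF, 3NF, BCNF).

2NF

Candidate key: {A, B}. Prime attributes: {A, B}.
For D -> E we have {D}⁺ = {D, E}; {D} is not a superkey, so BCNF fails.
D -> E has non-prime {E} on the right and a non-superkey on the left, so 3NF fails.
No proper subset of a key has a non-prime attribute in its closure, so there is no partial dependency; 2NF holds.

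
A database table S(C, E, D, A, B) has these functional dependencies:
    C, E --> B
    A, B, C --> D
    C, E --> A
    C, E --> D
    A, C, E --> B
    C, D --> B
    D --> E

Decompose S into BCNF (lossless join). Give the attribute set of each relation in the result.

{A, B, C, D}; {D, E}

Candidate keys of the original relation: {A, B, C}, {C, D}, {C, E}.
Within {A, B, C, D, E}: {D}⁺ ∩ {A, B, C, D, E} = {D, E}, not the whole set, so D --> E violates BCNF; decompose into {D, E} and {A, B, C, D}.
{D, E} has no BCNF violation.
{A, B, C, D} has no BCNF violation.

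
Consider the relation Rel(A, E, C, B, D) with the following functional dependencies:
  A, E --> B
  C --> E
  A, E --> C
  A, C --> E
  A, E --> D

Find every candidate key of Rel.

{A, C}, {A, E}

{A} never appears on the right of any FD, so every key must include it.
Closure of {A, C} is {A, B, C, D, E}, the whole schema; {A, C} is a candidate key.
Closure of {A, E} is {A, B, C, D, E}, the whole schema; {A, E} is a candidate key.
Any other superkey properly contains one of these, so there are no further candidate keys.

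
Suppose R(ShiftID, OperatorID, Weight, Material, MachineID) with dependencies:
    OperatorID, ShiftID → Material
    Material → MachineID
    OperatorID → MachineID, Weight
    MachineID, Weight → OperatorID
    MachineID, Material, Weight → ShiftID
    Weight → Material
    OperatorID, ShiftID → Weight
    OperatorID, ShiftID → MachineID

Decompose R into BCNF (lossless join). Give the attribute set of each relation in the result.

{MachineID, Material}; {Material, OperatorID, ShiftID, Weight}

Candidate keys of the original relation: {OperatorID}, {Weight}.
{MachineID, Material, OperatorID, ShiftID, Weight}: {Material} determines {MachineID, Material} here but is not a superkey — split on Material → MachineID, giving {MachineID, Material} and {Material, OperatorID, ShiftID, Weight}.
{MachineID, Material} has no BCNF violation.
{Material, OperatorID, ShiftID, Weight} has no BCNF violation.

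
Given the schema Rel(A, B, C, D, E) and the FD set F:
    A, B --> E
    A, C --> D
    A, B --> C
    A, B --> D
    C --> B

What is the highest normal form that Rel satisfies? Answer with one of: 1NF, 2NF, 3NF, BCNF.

Candidate keys: {A, B}, {A, C}. Prime attributes: {A, B, C}.
C --> B: {C}⁺ = {B, C}, which is not all of the attributes, so the left side is not a superkey — BCNF is violated.
Since {B} ⊆ prime attributes and every other non-superkey FD also has a prime right side, the schema is in 3NF.

3NF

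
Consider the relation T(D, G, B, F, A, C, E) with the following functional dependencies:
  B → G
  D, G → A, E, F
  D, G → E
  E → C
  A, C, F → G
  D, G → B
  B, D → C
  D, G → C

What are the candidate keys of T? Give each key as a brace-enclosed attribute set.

{A, C, D, F}, {A, D, E, F}, {B, D}, {D, G}

No FD produces {D}, so it must be in every candidate key.
{B, D} is a candidate key since {B, D}⁺ = {A, B, C, D, E, F, G} covers every attribute.
{D, G} is a candidate key since {D, G}⁺ = {A, B, C, D, E, F, G} covers every attribute.
{A, C, D, F} is a candidate key since {A, C, D, F}⁺ = {A, B, C, D, E, F, G} covers every attribute.
{A, D, E, F} is a candidate key since {A, D, E, F}⁺ = {A, B, C, D, E, F, G} covers every attribute.
Any other superkey properly contains one of these, so there are no further candidate keys.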